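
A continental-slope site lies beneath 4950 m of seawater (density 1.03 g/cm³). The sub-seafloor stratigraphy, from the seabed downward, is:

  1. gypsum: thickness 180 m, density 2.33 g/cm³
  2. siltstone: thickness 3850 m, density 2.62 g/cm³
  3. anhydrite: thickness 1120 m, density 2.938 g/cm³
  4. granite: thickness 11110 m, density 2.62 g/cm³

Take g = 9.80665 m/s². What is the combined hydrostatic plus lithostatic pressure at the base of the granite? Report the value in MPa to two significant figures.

seawater: 1030 kg/m³ × 9.80665 m/s² × 4950 m = 5.000×10^7 Pa = 50.00 MPa
gypsum: 2330 kg/m³ × 9.80665 m/s² × 180 m = 4.113×10^6 Pa = 4.113 MPa
siltstone: 2620 kg/m³ × 9.80665 m/s² × 3850 m = 9.892×10^7 Pa = 98.92 MPa
anhydrite: 2938 kg/m³ × 9.80665 m/s² × 1120 m = 3.227×10^7 Pa = 32.27 MPa
granite: 2620 kg/m³ × 9.80665 m/s² × 11110 m = 2.855×10^8 Pa = 285.5 MPa
Total = 50.00 + 4.113 + 98.92 + 32.27 + 285.5 = 470.76 MPa

470 MPa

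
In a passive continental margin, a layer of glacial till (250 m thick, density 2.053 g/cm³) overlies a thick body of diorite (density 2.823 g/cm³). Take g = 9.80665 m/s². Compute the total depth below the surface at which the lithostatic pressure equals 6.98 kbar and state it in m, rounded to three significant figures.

Pressure at base of upper layers: 2053×9.80665×250 = 5.033×10^6 Pa = 0.05033 kbar
Remaining pressure to be supplied by diorite: 6.980×10^8 − 5.033×10^6 = 6.930×10^8 Pa
Additional depth in diorite = 6.930×10^8 Pa / (2823 kg/m³ × 9.80665 m/s²) = 25031 m
Total depth = 250 m + 25031 m = 25281 m

25300 m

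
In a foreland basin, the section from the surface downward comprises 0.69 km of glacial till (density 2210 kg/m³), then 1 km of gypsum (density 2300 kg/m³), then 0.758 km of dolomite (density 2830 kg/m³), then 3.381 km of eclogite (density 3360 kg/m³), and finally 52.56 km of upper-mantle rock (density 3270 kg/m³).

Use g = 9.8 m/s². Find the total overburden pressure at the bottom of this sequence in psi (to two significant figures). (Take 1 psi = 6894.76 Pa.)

270000 psi

glacial till: 2210 kg/m³ × 9.8 m/s² × 690 m = 1.494×10^7 Pa = 2167 psi
gypsum: 2300 kg/m³ × 9.8 m/s² × 1000 m = 2.254×10^7 Pa = 3269 psi
dolomite: 2830 kg/m³ × 9.8 m/s² × 758 m = 2.102×10^7 Pa = 3049 psi
eclogite: 3360 kg/m³ × 9.8 m/s² × 3381 m = 1.113×10^8 Pa = 16147 psi
upper-mantle rock: 3270 kg/m³ × 9.8 m/s² × 52560 m = 1.684×10^9 Pa = 2.443×10^5 psi
Total = 2167 + 3269 + 3049 + 16147 + 2.443×10^5 = 2.6893×10^5 psi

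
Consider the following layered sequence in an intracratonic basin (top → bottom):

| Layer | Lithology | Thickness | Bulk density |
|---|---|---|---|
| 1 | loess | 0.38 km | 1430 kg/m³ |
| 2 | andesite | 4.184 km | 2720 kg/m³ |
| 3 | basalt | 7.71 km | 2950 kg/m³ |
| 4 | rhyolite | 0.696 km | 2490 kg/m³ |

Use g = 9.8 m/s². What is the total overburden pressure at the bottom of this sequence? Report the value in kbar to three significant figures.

3.57 kbar

loess: 1430 kg/m³ × 9.8 m/s² × 380 m = 5.325×10^6 Pa = 0.05325 kbar
andesite: 2720 kg/m³ × 9.8 m/s² × 4184 m = 1.115×10^8 Pa = 1.115 kbar
basalt: 2950 kg/m³ × 9.8 m/s² × 7710 m = 2.229×10^8 Pa = 2.229 kbar
rhyolite: 2490 kg/m³ × 9.8 m/s² × 696 m = 1.698×10^7 Pa = 0.1698 kbar
Total = 0.05325 + 1.115 + 2.229 + 0.1698 = 3.5673 kbar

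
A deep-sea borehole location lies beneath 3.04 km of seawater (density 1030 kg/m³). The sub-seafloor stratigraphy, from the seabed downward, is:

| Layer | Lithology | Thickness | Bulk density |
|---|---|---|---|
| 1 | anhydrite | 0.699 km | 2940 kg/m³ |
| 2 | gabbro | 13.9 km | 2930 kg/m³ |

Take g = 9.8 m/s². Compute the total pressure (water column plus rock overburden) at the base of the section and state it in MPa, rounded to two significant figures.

450 MPa

seawater: 1030 kg/m³ × 9.8 m/s² × 3040 m = 3.069×10^7 Pa = 30.69 MPa
anhydrite: 2940 kg/m³ × 9.8 m/s² × 699 m = 2.014×10^7 Pa = 20.14 MPa
gabbro: 2930 kg/m³ × 9.8 m/s² × 13900 m = 3.991×10^8 Pa = 399.1 MPa
Total = 30.69 + 20.14 + 399.1 = 449.95 MPa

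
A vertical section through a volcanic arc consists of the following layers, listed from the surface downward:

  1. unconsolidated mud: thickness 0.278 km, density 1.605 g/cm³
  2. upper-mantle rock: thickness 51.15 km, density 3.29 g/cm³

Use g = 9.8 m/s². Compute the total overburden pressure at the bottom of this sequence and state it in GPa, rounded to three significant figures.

unconsolidated mud: 1605 kg/m³ × 9.8 m/s² × 278 m = 4.373×10^6 Pa = 4.373×10^-3 GPa
upper-mantle rock: 3290 kg/m³ × 9.8 m/s² × 51150 m = 1.649×10^9 Pa = 1.649 GPa
Total = 4.373×10^-3 + 1.649 = 1.6536 GPa

1.65 GPa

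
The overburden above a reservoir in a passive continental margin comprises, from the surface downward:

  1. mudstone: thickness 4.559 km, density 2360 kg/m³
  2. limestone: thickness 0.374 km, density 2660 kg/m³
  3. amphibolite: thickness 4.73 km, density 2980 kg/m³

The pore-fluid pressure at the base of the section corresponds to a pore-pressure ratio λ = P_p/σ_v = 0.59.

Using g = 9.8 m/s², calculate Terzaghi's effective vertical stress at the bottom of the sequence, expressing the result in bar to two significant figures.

1000 bar

Overburden (lithostatic) stress σ_v:
mudstone: 2360 kg/m³ × 9.8 m/s² × 4559 m = 1.054×10^8 Pa = 105.4 MPa
limestone: 2660 kg/m³ × 9.8 m/s² × 374 m = 9.749×10^6 Pa = 9.749 MPa
amphibolite: 2980 kg/m³ × 9.8 m/s² × 4730 m = 1.381×10^8 Pa = 138.1 MPa
Total = 105.4 + 9.749 + 138.1 = 253.32 MPa
Pore pressure P_p = λ·σ_v = 0.59 × 253.3 MPa = 149.5 MPa
Effective stress σ' = σ_v − P_p = 253.3 − 149.5 = 103.86 MPa = 1038.6 bar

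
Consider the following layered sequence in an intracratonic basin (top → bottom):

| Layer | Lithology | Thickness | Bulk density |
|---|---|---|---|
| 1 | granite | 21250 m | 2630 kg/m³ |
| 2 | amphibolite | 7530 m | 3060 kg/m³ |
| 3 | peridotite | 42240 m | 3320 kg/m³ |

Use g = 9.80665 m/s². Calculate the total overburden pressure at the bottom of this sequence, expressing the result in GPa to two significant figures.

granite: 2630 kg/m³ × 9.80665 m/s² × 21250 m = 5.481×10^8 Pa = 0.5481 GPa
amphibolite: 3060 kg/m³ × 9.80665 m/s² × 7530 m = 2.260×10^8 Pa = 0.2260 GPa
peridotite: 3320 kg/m³ × 9.80665 m/s² × 42240 m = 1.375×10^9 Pa = 1.375 GPa
Total = 0.5481 + 0.2260 + 1.375 = 2.1493 GPa

2.1 GPa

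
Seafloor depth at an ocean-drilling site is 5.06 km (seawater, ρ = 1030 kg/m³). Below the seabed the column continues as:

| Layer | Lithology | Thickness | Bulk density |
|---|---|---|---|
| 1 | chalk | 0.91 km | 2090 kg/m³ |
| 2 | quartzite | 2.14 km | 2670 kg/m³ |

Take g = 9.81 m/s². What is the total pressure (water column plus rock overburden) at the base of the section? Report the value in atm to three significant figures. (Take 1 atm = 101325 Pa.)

seawater: 1030 kg/m³ × 9.81 m/s² × 5060 m = 5.113×10^7 Pa = 504.6 atm
chalk: 2090 kg/m³ × 9.81 m/s² × 910 m = 1.866×10^7 Pa = 184.1 atm
quartzite: 2670 kg/m³ × 9.81 m/s² × 2140 m = 5.605×10^7 Pa = 553.2 atm
Total = 504.6 + 184.1 + 553.2 = 1241.9 atm

1240 atm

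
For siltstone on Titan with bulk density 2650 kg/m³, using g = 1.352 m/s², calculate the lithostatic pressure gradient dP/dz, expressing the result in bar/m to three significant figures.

dP/dz = ρg = 2650 kg/m³ × 1.352 m/s² = 3582.8 Pa/m
= 3582.8 Pa/m × (1 bar/m / 1.0000×10^5 Pa/m) = 0.035828 bar/m

0.0358 bar/m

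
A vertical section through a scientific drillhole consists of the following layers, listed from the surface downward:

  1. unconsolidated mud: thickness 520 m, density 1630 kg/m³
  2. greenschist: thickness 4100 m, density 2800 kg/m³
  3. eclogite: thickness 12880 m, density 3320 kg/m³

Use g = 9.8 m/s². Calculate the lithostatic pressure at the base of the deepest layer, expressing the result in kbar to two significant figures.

unconsolidated mud: 1630 kg/m³ × 9.8 m/s² × 520 m = 8.306×10^6 Pa = 0.08306 kbar
greenschist: 2800 kg/m³ × 9.8 m/s² × 4100 m = 1.125×10^8 Pa = 1.125 kbar
eclogite: 3320 kg/m³ × 9.8 m/s² × 12880 m = 4.191×10^8 Pa = 4.191 kbar
Total = 0.08306 + 1.125 + 4.191 = 5.3987 kbar

5.4 kbar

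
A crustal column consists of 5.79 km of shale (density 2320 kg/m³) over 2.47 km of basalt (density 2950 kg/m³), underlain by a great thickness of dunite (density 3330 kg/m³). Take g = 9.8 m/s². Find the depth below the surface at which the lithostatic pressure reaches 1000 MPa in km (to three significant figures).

Pressure at base of upper layers: 2320×9.8×5790 + 2950×9.8×2470 = 2.030×10^8 Pa = 203.0 MPa
Remaining pressure to be supplied by dunite: 1.000×10^9 − 2.030×10^8 = 7.970×10^8 Pa
Additional depth in dunite = 7.970×10^8 Pa / (3330 kg/m³ × 9.8 m/s²) = 24421 m
Total depth = 8260 m + 24421 m = 32681 m
= 32.681 km

32.7 km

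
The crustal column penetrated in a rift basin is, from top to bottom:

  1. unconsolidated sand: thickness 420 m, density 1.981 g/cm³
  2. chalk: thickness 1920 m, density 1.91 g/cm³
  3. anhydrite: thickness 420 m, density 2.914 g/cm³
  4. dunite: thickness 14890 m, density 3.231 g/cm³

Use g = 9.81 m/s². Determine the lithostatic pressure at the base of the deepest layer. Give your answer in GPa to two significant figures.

0.53 GPa

unconsolidated sand: 1981 kg/m³ × 9.81 m/s² × 420 m = 8.162×10^6 Pa = 8.162×10^-3 GPa
chalk: 1910 kg/m³ × 9.81 m/s² × 1920 m = 3.598×10^7 Pa = 0.03598 GPa
anhydrite: 2914 kg/m³ × 9.81 m/s² × 420 m = 1.201×10^7 Pa = 0.01201 GPa
dunite: 3231 kg/m³ × 9.81 m/s² × 14890 m = 4.720×10^8 Pa = 0.4720 GPa
Total = 8.162×10^-3 + 0.03598 + 0.01201 + 0.4720 = 0.52810 GPa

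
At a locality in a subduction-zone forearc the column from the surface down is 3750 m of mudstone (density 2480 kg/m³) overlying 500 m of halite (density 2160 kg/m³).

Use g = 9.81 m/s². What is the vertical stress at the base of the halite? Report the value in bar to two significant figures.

mudstone: 2480 kg/m³ × 9.81 m/s² × 3750 m = 9.123×10^7 Pa = 912.3 bar
halite: 2160 kg/m³ × 9.81 m/s² × 500 m = 1.059×10^7 Pa = 105.9 bar
Total = 912.3 + 105.9 = 1018.3 bar

1000 bar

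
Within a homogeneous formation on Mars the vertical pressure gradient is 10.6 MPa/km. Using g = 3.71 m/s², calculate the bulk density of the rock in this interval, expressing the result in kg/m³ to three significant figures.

2860 kg/m³

ρ = (dP/dz)/g = 10.6 MPa/km / 3.71 m/s² = 10600 Pa/m / 3.71 m/s² = 2857.1 kg/m³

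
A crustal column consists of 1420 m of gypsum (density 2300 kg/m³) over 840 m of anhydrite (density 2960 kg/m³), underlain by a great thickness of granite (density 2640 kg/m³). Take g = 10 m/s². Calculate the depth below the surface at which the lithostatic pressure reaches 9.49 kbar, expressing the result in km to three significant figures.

36.0 km

Pressure at base of upper layers: 2300×10×1420 + 2960×10×840 = 5.752×10^7 Pa = 0.5752 kbar
Remaining pressure to be supplied by granite: 9.490×10^8 − 5.752×10^7 = 8.915×10^8 Pa
Additional depth in granite = 8.915×10^8 Pa / (2640 kg/m³ × 10 m/s²) = 33768 m
Total depth = 2260 m + 33768 m = 36028 m
= 36.028 km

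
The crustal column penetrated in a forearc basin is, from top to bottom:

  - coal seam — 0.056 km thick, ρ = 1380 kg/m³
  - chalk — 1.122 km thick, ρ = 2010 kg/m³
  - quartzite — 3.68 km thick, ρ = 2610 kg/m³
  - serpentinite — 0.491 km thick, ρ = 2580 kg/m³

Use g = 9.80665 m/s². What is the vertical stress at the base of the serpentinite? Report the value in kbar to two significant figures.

1.3 kbar

coal seam: 1380 kg/m³ × 9.80665 m/s² × 56 m = 7.579×10^5 Pa = 7.579×10^-3 kbar
chalk: 2010 kg/m³ × 9.80665 m/s² × 1122 m = 2.212×10^7 Pa = 0.2212 kbar
quartzite: 2610 kg/m³ × 9.80665 m/s² × 3680 m = 9.419×10^7 Pa = 0.9419 kbar
serpentinite: 2580 kg/m³ × 9.80665 m/s² × 491 m = 1.242×10^7 Pa = 0.1242 kbar
Total = 7.579×10^-3 + 0.2212 + 0.9419 + 0.1242 = 1.2949 kbar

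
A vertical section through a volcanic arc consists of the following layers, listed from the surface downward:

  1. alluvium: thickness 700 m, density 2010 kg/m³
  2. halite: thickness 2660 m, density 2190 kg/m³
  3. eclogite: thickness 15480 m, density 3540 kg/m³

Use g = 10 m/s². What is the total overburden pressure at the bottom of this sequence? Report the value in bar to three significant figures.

alluvium: 2010 kg/m³ × 10 m/s² × 700 m = 1.407×10^7 Pa = 140.7 bar
halite: 2190 kg/m³ × 10 m/s² × 2660 m = 5.825×10^7 Pa = 582.5 bar
eclogite: 3540 kg/m³ × 10 m/s² × 15480 m = 5.480×10^8 Pa = 5480 bar
Total = 140.7 + 582.5 + 5480 = 6203.2 bar

6200 bar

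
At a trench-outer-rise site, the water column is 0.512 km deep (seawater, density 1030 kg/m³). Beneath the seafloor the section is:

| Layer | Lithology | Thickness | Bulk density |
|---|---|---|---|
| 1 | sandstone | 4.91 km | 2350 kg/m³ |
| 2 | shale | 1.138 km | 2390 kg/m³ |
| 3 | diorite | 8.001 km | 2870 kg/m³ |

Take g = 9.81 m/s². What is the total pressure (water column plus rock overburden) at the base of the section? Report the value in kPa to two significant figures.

370000 kPa

seawater: 1030 kg/m³ × 9.81 m/s² × 512 m = 5.173×10^6 Pa = 5173 kPa
sandstone: 2350 kg/m³ × 9.81 m/s² × 4910 m = 1.132×10^8 Pa = 1.132×10^5 kPa
shale: 2390 kg/m³ × 9.81 m/s² × 1138 m = 2.668×10^7 Pa = 26681 kPa
diorite: 2870 kg/m³ × 9.81 m/s² × 8001 m = 2.253×10^8 Pa = 2.253×10^5 kPa
Total = 5173 + 1.132×10^5 + 26681 + 2.253×10^5 = 3.7031×10^5 kPa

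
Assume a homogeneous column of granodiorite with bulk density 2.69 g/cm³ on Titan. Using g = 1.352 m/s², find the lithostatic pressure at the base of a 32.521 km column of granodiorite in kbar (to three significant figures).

granodiorite: 2690 kg/m³ × 1.352 m/s² × 32521 m = 1.183×10^8 Pa = 1.183 kbar

1.18 kbar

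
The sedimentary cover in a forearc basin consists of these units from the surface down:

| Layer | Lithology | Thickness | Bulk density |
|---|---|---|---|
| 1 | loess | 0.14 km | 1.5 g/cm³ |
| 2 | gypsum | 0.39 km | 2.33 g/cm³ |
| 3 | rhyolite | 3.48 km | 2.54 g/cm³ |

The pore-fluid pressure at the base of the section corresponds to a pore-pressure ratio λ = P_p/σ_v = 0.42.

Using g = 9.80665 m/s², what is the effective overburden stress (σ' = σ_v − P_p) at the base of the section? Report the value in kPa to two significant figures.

57000 kPa

Overburden (lithostatic) stress σ_v:
loess: 1500 kg/m³ × 9.80665 m/s² × 140 m = 2.059×10^6 Pa = 2.059 MPa
gypsum: 2330 kg/m³ × 9.80665 m/s² × 390 m = 8.911×10^6 Pa = 8.911 MPa
rhyolite: 2540 kg/m³ × 9.80665 m/s² × 3480 m = 8.668×10^7 Pa = 86.68 MPa
Total = 2.059 + 8.911 + 86.68 = 97.654 MPa
Pore pressure P_p = λ·σ_v = 0.42 × 97.65 MPa = 41.01 MPa
Effective stress σ' = σ_v − P_p = 97.65 − 41.01 = 56.639 MPa = 56639 kPa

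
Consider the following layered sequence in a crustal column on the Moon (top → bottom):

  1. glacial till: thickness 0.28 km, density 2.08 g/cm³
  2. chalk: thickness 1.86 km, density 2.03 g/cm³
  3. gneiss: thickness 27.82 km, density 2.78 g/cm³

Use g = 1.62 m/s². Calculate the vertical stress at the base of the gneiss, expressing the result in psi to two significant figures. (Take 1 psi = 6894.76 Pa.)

glacial till: 2080 kg/m³ × 1.62 m/s² × 280 m = 9.435×10^5 Pa = 136.8 psi
chalk: 2030 kg/m³ × 1.62 m/s² × 1860 m = 6.117×10^6 Pa = 887.2 psi
gneiss: 2780 kg/m³ × 1.62 m/s² × 27820 m = 1.253×10^8 Pa = 18172 psi
Total = 136.8 + 887.2 + 18172 = 19196 psi

19000 psi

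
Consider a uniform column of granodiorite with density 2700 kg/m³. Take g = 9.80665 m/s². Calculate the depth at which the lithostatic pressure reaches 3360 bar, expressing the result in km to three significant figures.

h = P/(ρg) = 3360 bar / (2700 kg/m³ × 9.80665 m/s²) = 3.360×10^8 Pa / 26478 Pa/m = 12690 m
= 12.690 km

12.7 km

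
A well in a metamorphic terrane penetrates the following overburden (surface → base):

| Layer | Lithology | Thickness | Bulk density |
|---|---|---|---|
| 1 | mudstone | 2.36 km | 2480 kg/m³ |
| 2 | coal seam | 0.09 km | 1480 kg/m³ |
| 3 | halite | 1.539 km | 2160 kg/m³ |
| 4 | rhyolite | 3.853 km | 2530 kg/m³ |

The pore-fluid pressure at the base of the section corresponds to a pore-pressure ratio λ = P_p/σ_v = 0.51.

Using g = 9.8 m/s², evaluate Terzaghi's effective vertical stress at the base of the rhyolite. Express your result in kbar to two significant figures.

Overburden (lithostatic) stress σ_v:
mudstone: 2480 kg/m³ × 9.8 m/s² × 2360 m = 5.736×10^7 Pa = 57.36 MPa
coal seam: 1480 kg/m³ × 9.8 m/s² × 90 m = 1.305×10^6 Pa = 1.305 MPa
halite: 2160 kg/m³ × 9.8 m/s² × 1539 m = 3.258×10^7 Pa = 32.58 MPa
rhyolite: 2530 kg/m³ × 9.8 m/s² × 3853 m = 9.553×10^7 Pa = 95.53 MPa
Total = 57.36 + 1.305 + 32.58 + 95.53 = 186.77 MPa
Pore pressure P_p = λ·σ_v = 0.51 × 186.8 MPa = 95.25 MPa
Effective stress σ' = σ_v − P_p = 186.8 − 95.25 = 91.518 MPa = 0.91518 kbar

0.92 kbar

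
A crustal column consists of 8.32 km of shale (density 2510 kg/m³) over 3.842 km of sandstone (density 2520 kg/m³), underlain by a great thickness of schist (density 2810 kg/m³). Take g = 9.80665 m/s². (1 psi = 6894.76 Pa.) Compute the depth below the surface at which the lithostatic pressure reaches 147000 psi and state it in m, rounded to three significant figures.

Pressure at base of upper layers: 2510×9.80665×8320 + 2520×9.80665×3842 = 2.997×10^8 Pa = 43474 psi
Remaining pressure to be supplied by schist: 1.014×10^9 − 2.997×10^8 = 7.138×10^8 Pa
Additional depth in schist = 7.138×10^8 Pa / (2810 kg/m³ × 9.80665 m/s²) = 25903 m
Total depth = 12162 m + 25903 m = 38065 m

38100 m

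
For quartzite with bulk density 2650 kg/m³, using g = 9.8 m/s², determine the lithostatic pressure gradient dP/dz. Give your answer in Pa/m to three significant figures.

26000 Pa/m

dP/dz = ρg = 2650 kg/m³ × 9.8 m/s² = 25970 Pa/m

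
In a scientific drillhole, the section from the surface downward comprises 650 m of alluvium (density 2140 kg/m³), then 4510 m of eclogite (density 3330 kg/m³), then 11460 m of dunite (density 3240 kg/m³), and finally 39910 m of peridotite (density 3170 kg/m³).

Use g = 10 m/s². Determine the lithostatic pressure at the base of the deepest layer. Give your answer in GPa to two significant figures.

1.8 GPa

alluvium: 2140 kg/m³ × 10 m/s² × 650 m = 1.391×10^7 Pa = 0.01391 GPa
eclogite: 3330 kg/m³ × 10 m/s² × 4510 m = 1.502×10^8 Pa = 0.1502 GPa
dunite: 3240 kg/m³ × 10 m/s² × 11460 m = 3.713×10^8 Pa = 0.3713 GPa
peridotite: 3170 kg/m³ × 10 m/s² × 39910 m = 1.265×10^9 Pa = 1.265 GPa
Total = 0.01391 + 0.1502 + 0.3713 + 1.265 = 1.8005 GPa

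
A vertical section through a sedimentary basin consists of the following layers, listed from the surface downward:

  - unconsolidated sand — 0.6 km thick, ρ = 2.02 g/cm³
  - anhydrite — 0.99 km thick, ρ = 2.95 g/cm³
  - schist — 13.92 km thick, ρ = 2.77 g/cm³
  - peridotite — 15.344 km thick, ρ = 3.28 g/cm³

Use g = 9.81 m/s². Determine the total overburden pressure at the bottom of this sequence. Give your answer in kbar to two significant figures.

unconsolidated sand: 2020 kg/m³ × 9.81 m/s² × 600 m = 1.189×10^7 Pa = 0.1189 kbar
anhydrite: 2950 kg/m³ × 9.81 m/s² × 990 m = 2.865×10^7 Pa = 0.2865 kbar
schist: 2770 kg/m³ × 9.81 m/s² × 13920 m = 3.783×10^8 Pa = 3.783 kbar
peridotite: 3280 kg/m³ × 9.81 m/s² × 15344 m = 4.937×10^8 Pa = 4.937 kbar
Total = 0.1189 + 0.2865 + 3.783 + 4.937 = 9.1252 kbar

9.1 kbar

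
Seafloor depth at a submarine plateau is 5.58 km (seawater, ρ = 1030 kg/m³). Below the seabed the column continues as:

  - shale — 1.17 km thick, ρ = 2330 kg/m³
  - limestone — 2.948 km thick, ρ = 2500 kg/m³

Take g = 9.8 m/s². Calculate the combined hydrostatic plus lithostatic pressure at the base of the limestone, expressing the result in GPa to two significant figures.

seawater: 1030 kg/m³ × 9.8 m/s² × 5580 m = 5.632×10^7 Pa = 0.05632 GPa
shale: 2330 kg/m³ × 9.8 m/s² × 1170 m = 2.672×10^7 Pa = 0.02672 GPa
limestone: 2500 kg/m³ × 9.8 m/s² × 2948 m = 7.223×10^7 Pa = 0.07223 GPa
Total = 0.05632 + 0.02672 + 0.07223 = 0.15527 GPa

0.16 GPa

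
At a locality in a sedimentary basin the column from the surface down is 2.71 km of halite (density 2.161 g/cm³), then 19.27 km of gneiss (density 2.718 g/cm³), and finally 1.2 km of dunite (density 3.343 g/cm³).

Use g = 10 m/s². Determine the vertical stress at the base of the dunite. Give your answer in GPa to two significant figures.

0.62 GPa

halite: 2161 kg/m³ × 10 m/s² × 2710 m = 5.856×10^7 Pa = 0.05856 GPa
gneiss: 2718 kg/m³ × 10 m/s² × 19270 m = 5.238×10^8 Pa = 0.5238 GPa
dunite: 3343 kg/m³ × 10 m/s² × 1200 m = 4.012×10^7 Pa = 0.04012 GPa
Total = 0.05856 + 0.5238 + 0.04012 = 0.62244 GPa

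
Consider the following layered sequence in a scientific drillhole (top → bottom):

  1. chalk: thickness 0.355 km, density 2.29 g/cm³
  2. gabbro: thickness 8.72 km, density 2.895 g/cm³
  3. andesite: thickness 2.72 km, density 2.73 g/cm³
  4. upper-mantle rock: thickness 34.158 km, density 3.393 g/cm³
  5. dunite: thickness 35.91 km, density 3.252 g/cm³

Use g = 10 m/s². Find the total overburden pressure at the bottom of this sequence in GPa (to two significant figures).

2.7 GPa

chalk: 2290 kg/m³ × 10 m/s² × 355 m = 8.130×10^6 Pa = 8.130×10^-3 GPa
gabbro: 2895 kg/m³ × 10 m/s² × 8720 m = 2.524×10^8 Pa = 0.2524 GPa
andesite: 2730 kg/m³ × 10 m/s² × 2720 m = 7.426×10^7 Pa = 0.07426 GPa
upper-mantle rock: 3393 kg/m³ × 10 m/s² × 34158 m = 1.159×10^9 Pa = 1.159 GPa
dunite: 3252 kg/m³ × 10 m/s² × 35910 m = 1.168×10^9 Pa = 1.168 GPa
Total = 8.130×10^-3 + 0.2524 + 0.07426 + 1.159 + 1.168 = 2.6616 GPa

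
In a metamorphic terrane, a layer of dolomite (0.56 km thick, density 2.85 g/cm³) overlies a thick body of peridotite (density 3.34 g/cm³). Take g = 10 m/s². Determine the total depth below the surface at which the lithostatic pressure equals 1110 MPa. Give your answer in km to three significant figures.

33.3 km

Pressure at base of upper layers: 2850×10×560 = 1.596×10^7 Pa = 15.96 MPa
Remaining pressure to be supplied by peridotite: 1.110×10^9 − 1.596×10^7 = 1.094×10^9 Pa
Additional depth in peridotite = 1.094×10^9 Pa / (3340 kg/m³ × 10 m/s²) = 32756 m
Total depth = 560 m + 32756 m = 33316 m
= 33.316 km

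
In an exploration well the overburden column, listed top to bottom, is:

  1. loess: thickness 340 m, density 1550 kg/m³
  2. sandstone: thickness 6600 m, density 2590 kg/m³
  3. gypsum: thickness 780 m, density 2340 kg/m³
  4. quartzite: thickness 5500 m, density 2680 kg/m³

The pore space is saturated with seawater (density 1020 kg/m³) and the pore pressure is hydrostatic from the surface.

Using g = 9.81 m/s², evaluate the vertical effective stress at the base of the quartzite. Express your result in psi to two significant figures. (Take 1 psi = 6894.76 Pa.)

Overburden (lithostatic) stress σ_v:
loess: 1550 kg/m³ × 9.81 m/s² × 340 m = 5.170×10^6 Pa = 5.170 MPa
sandstone: 2590 kg/m³ × 9.81 m/s² × 6600 m = 1.677×10^8 Pa = 167.7 MPa
gypsum: 2340 kg/m³ × 9.81 m/s² × 780 m = 1.791×10^7 Pa = 17.91 MPa
quartzite: 2680 kg/m³ × 9.81 m/s² × 5500 m = 1.446×10^8 Pa = 144.6 MPa
Total = 5.170 + 167.7 + 17.91 + 144.6 = 335.37 MPa
Pore pressure P_p = 1020 kg/m³ × 9.81 m/s² × 13220 m = 1.323×10^8 Pa = 132.3 MPa
Effective stress σ' = σ_v − P_p = 335.4 − 132.3 = 203.08 MPa = 29455 psi

29000 psi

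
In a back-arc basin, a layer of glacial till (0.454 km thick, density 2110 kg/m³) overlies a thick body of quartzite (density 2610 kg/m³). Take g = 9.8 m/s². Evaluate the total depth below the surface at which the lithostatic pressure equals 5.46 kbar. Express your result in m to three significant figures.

21400 m

Pressure at base of upper layers: 2110×9.8×454 = 9.388×10^6 Pa = 0.09388 kbar
Remaining pressure to be supplied by quartzite: 5.460×10^8 − 9.388×10^6 = 5.366×10^8 Pa
Additional depth in quartzite = 5.366×10^8 Pa / (2610 kg/m³ × 9.8 m/s²) = 20979 m
Total depth = 454 m + 20979 m = 21433 m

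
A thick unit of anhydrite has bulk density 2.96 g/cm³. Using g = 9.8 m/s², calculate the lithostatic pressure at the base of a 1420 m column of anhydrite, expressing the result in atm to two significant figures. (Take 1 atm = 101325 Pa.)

410 atm

anhydrite: 2960 kg/m³ × 9.8 m/s² × 1420 m = 4.119×10^7 Pa = 406.5 atm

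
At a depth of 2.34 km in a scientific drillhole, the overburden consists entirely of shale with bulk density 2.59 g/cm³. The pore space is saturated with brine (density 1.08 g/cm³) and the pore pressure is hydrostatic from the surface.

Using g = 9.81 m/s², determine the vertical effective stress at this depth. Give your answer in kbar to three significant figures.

0.347 kbar

Overburden (lithostatic) stress σ_v:
shale: 2590 kg/m³ × 9.81 m/s² × 2340 m = 5.945×10^7 Pa = 59.45 MPa
Pore pressure P_p = 1080 kg/m³ × 9.81 m/s² × 2340 m = 2.479×10^7 Pa = 24.79 MPa
Effective stress σ' = σ_v − P_p = 59.45 − 24.79 = 34.663 MPa = 0.34663 kbar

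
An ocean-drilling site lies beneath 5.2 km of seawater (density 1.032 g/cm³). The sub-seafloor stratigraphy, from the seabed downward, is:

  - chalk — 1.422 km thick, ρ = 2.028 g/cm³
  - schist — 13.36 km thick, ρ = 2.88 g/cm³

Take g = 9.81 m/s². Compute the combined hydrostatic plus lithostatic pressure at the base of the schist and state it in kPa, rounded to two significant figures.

460000 kPa

seawater: 1032 kg/m³ × 9.81 m/s² × 5200 m = 5.264×10^7 Pa = 52644 kPa
chalk: 2028 kg/m³ × 9.81 m/s² × 1422 m = 2.829×10^7 Pa = 28290 kPa
schist: 2880 kg/m³ × 9.81 m/s² × 13360 m = 3.775×10^8 Pa = 3.775×10^5 kPa
Total = 52644 + 28290 + 3.775×10^5 = 4.5839×10^5 kPa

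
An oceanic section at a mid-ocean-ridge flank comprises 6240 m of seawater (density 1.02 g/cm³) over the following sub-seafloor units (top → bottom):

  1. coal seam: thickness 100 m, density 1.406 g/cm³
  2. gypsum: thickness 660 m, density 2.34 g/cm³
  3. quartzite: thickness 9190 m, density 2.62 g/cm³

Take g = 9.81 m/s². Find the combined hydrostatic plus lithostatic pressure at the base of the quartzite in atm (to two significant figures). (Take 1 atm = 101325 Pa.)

seawater: 1020 kg/m³ × 9.81 m/s² × 6240 m = 6.244×10^7 Pa = 616.2 atm
coal seam: 1406 kg/m³ × 9.81 m/s² × 100 m = 1.379×10^6 Pa = 13.61 atm
gypsum: 2340 kg/m³ × 9.81 m/s² × 660 m = 1.515×10^7 Pa = 149.5 atm
quartzite: 2620 kg/m³ × 9.81 m/s² × 9190 m = 2.362×10^8 Pa = 2331 atm
Total = 616.2 + 13.61 + 149.5 + 2331 = 3110.5 atm

3100 atm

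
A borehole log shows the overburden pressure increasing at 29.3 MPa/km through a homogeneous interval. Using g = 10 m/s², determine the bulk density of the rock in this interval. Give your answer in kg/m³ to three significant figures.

2930 kg/m³

ρ = (dP/dz)/g = 29.3 MPa/km / 10 m/s² = 29300 Pa/m / 10 m/s² = 2930.0 kg/m³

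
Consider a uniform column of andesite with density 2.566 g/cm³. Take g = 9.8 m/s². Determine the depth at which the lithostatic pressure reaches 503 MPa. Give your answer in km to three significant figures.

20.0 km

h = P/(ρg) = 503 MPa / (2566 kg/m³ × 9.8 m/s²) = 5.030×10^8 Pa / 25147 Pa/m = 20003 m
= 20.003 km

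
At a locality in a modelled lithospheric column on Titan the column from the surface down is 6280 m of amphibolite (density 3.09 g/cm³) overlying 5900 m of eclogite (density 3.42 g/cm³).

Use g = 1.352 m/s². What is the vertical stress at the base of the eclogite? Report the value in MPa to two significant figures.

amphibolite: 3090 kg/m³ × 1.352 m/s² × 6280 m = 2.624×10^7 Pa = 26.24 MPa
eclogite: 3420 kg/m³ × 1.352 m/s² × 5900 m = 2.728×10^7 Pa = 27.28 MPa
Total = 26.24 + 27.28 = 53.516 MPa

54 MPa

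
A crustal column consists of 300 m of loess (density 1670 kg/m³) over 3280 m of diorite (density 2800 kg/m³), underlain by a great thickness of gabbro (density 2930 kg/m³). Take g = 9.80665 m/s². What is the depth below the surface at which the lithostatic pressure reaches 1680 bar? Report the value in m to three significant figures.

6120 m

Pressure at base of upper layers: 1670×9.80665×300 + 2800×9.80665×3280 = 9.498×10^7 Pa = 949.8 bar
Remaining pressure to be supplied by gabbro: 1.680×10^8 − 9.498×10^7 = 7.302×10^7 Pa
Additional depth in gabbro = 7.302×10^7 Pa / (2930 kg/m³ × 9.80665 m/s²) = 2541.4 m
Total depth = 3580 m + 2541.4 m = 6121.4 m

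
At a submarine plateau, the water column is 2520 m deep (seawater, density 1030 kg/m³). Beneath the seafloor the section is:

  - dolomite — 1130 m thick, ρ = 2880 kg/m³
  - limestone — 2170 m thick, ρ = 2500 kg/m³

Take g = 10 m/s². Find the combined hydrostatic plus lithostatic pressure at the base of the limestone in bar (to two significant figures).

1100 bar

seawater: 1030 kg/m³ × 10 m/s² × 2520 m = 2.596×10^7 Pa = 259.6 bar
dolomite: 2880 kg/m³ × 10 m/s² × 1130 m = 3.254×10^7 Pa = 325.4 bar
limestone: 2500 kg/m³ × 10 m/s² × 2170 m = 5.425×10^7 Pa = 542.5 bar
Total = 259.6 + 325.4 + 542.5 = 1127.5 bar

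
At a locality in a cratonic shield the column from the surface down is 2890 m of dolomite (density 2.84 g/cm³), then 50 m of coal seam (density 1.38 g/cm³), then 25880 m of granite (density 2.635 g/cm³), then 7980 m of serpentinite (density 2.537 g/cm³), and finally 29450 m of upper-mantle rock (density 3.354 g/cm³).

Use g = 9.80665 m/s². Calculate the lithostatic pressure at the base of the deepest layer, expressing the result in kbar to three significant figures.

dolomite: 2840 kg/m³ × 9.80665 m/s² × 2890 m = 8.049×10^7 Pa = 0.8049 kbar
coal seam: 1380 kg/m³ × 9.80665 m/s² × 50 m = 6.767×10^5 Pa = 6.767×10^-3 kbar
granite: 2635 kg/m³ × 9.80665 m/s² × 25880 m = 6.688×10^8 Pa = 6.688 kbar
serpentinite: 2537 kg/m³ × 9.80665 m/s² × 7980 m = 1.985×10^8 Pa = 1.985 kbar
upper-mantle rock: 3354 kg/m³ × 9.80665 m/s² × 29450 m = 9.687×10^8 Pa = 9.687 kbar
Total = 0.8049 + 6.767×10^-3 + 6.688 + 1.985 + 9.687 = 19.171 kbar

19.2 kbar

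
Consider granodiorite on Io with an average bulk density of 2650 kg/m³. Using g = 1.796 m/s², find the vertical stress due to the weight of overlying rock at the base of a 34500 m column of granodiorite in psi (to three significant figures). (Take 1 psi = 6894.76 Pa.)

23800 psi

granodiorite: 2650 kg/m³ × 1.796 m/s² × 34500 m = 1.642×10^8 Pa = 23815 psi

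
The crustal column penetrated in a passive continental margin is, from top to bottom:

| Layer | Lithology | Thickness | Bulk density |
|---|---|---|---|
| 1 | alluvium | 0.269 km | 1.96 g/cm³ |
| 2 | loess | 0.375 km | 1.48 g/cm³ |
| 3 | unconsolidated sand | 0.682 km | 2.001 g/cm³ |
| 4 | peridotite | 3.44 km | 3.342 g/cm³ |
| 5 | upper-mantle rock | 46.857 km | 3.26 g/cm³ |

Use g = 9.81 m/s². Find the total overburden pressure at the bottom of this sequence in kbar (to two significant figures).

alluvium: 1960 kg/m³ × 9.81 m/s² × 269 m = 5.172×10^6 Pa = 0.05172 kbar
loess: 1480 kg/m³ × 9.81 m/s² × 375 m = 5.445×10^6 Pa = 0.05445 kbar
unconsolidated sand: 2001 kg/m³ × 9.81 m/s² × 682 m = 1.339×10^7 Pa = 0.1339 kbar
peridotite: 3342 kg/m³ × 9.81 m/s² × 3440 m = 1.128×10^8 Pa = 1.128 kbar
upper-mantle rock: 3260 kg/m³ × 9.81 m/s² × 46857 m = 1.499×10^9 Pa = 14.99 kbar
Total = 0.05172 + 0.05445 + 0.1339 + 1.128 + 14.99 = 16.353 kbar

16 kbar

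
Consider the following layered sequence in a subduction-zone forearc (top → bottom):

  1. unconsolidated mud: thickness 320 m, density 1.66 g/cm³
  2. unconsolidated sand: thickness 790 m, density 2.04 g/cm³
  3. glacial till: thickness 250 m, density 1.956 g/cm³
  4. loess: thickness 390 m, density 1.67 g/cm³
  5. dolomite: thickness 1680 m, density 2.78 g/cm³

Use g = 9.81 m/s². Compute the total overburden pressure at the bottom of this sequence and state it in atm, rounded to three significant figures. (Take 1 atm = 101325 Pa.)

770 atm

unconsolidated mud: 1660 kg/m³ × 9.81 m/s² × 320 m = 5.211×10^6 Pa = 51.43 atm
unconsolidated sand: 2040 kg/m³ × 9.81 m/s² × 790 m = 1.581×10^7 Pa = 156.0 atm
glacial till: 1956 kg/m³ × 9.81 m/s² × 250 m = 4.797×10^6 Pa = 47.34 atm
loess: 1670 kg/m³ × 9.81 m/s² × 390 m = 6.389×10^6 Pa = 63.06 atm
dolomite: 2780 kg/m³ × 9.81 m/s² × 1680 m = 4.582×10^7 Pa = 452.2 atm
Total = 51.43 + 156.0 + 47.34 + 63.06 + 452.2 = 770.04 atm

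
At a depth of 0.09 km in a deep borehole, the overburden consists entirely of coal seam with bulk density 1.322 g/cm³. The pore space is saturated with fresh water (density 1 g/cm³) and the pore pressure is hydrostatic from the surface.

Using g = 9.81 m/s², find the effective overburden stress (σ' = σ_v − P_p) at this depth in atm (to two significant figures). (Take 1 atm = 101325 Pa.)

2.8 atm

Overburden (lithostatic) stress σ_v:
coal seam: 1322 kg/m³ × 9.81 m/s² × 90 m = 1.167×10^6 Pa = 1.167 MPa
Pore pressure P_p = 1000 kg/m³ × 9.81 m/s² × 90 m = 8.829×10^5 Pa = 0.8829 MPa
Effective stress σ' = σ_v − P_p = 1.167 − 0.8829 = 0.28429 MPa = 2.8058 atm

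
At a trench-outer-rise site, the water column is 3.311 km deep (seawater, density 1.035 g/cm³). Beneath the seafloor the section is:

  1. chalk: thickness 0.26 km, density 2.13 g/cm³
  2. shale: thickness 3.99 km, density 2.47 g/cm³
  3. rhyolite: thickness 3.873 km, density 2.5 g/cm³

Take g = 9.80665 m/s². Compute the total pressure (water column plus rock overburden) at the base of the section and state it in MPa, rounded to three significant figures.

seawater: 1035 kg/m³ × 9.80665 m/s² × 3311 m = 3.361×10^7 Pa = 33.61 MPa
chalk: 2130 kg/m³ × 9.80665 m/s² × 260 m = 5.431×10^6 Pa = 5.431 MPa
shale: 2470 kg/m³ × 9.80665 m/s² × 3990 m = 9.665×10^7 Pa = 96.65 MPa
rhyolite: 2500 kg/m³ × 9.80665 m/s² × 3873 m = 9.495×10^7 Pa = 94.95 MPa
Total = 33.61 + 5.431 + 96.65 + 94.95 = 230.64 MPa

231 MPa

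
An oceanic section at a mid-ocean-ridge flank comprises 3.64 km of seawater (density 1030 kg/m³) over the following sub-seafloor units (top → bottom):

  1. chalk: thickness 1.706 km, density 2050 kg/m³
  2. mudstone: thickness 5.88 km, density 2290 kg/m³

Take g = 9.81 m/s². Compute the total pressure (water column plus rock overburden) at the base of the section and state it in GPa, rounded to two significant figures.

seawater: 1030 kg/m³ × 9.81 m/s² × 3640 m = 3.678×10^7 Pa = 0.03678 GPa
chalk: 2050 kg/m³ × 9.81 m/s² × 1706 m = 3.431×10^7 Pa = 0.03431 GPa
mudstone: 2290 kg/m³ × 9.81 m/s² × 5880 m = 1.321×10^8 Pa = 0.1321 GPa
Total = 0.03678 + 0.03431 + 0.1321 = 0.20318 GPa

0.20 GPa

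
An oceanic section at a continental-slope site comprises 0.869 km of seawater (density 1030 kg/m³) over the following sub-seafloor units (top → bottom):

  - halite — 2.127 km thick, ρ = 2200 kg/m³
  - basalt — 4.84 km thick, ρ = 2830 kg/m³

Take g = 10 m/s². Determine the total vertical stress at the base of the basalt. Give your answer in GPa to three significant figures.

0.193 GPa

seawater: 1030 kg/m³ × 10 m/s² × 869 m = 8.951×10^6 Pa = 8.951×10^-3 GPa
halite: 2200 kg/m³ × 10 m/s² × 2127 m = 4.679×10^7 Pa = 0.04679 GPa
basalt: 2830 kg/m³ × 10 m/s² × 4840 m = 1.370×10^8 Pa = 0.1370 GPa
Total = 8.951×10^-3 + 0.04679 + 0.1370 = 0.19272 GPa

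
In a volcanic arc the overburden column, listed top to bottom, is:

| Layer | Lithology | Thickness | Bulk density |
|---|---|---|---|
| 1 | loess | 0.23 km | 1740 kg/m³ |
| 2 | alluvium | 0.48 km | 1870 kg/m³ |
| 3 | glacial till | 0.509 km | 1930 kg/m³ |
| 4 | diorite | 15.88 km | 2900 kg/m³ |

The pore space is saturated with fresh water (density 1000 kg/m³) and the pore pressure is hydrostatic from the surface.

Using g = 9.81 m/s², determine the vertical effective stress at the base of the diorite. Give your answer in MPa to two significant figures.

310 MPa

Overburden (lithostatic) stress σ_v:
loess: 1740 kg/m³ × 9.81 m/s² × 230 m = 3.926×10^6 Pa = 3.926 MPa
alluvium: 1870 kg/m³ × 9.81 m/s² × 480 m = 8.805×10^6 Pa = 8.805 MPa
glacial till: 1930 kg/m³ × 9.81 m/s² × 509 m = 9.637×10^6 Pa = 9.637 MPa
diorite: 2900 kg/m³ × 9.81 m/s² × 15880 m = 4.518×10^8 Pa = 451.8 MPa
Total = 3.926 + 8.805 + 9.637 + 451.8 = 474.14 MPa
Pore pressure P_p = 1000 kg/m³ × 9.81 m/s² × 17099 m = 1.677×10^8 Pa = 167.7 MPa
Effective stress σ' = σ_v − P_p = 474.1 − 167.7 = 306.40 MPa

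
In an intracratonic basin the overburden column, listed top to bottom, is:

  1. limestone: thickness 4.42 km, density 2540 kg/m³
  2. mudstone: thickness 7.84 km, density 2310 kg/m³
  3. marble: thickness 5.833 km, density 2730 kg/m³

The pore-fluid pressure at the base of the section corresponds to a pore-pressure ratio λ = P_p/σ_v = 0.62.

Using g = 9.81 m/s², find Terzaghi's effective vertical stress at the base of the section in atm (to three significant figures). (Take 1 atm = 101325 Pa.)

1670 atm

Overburden (lithostatic) stress σ_v:
limestone: 2540 kg/m³ × 9.81 m/s² × 4420 m = 1.101×10^8 Pa = 110.1 MPa
mudstone: 2310 kg/m³ × 9.81 m/s² × 7840 m = 1.777×10^8 Pa = 177.7 MPa
marble: 2730 kg/m³ × 9.81 m/s² × 5833 m = 1.562×10^8 Pa = 156.2 MPa
Total = 110.1 + 177.7 + 156.2 = 444.01 MPa
Pore pressure P_p = λ·σ_v = 0.62 × 444.0 MPa = 275.3 MPa
Effective stress σ' = σ_v − P_p = 444.0 − 275.3 = 168.73 MPa = 1665.2 atm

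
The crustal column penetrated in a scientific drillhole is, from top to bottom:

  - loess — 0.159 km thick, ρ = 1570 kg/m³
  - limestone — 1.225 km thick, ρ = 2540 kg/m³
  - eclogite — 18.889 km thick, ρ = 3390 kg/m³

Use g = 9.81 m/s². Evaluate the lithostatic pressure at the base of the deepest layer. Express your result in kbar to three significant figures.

loess: 1570 kg/m³ × 9.81 m/s² × 159 m = 2.449×10^6 Pa = 0.02449 kbar
limestone: 2540 kg/m³ × 9.81 m/s² × 1225 m = 3.052×10^7 Pa = 0.3052 kbar
eclogite: 3390 kg/m³ × 9.81 m/s² × 18889 m = 6.282×10^8 Pa = 6.282 kbar
Total = 0.02449 + 0.3052 + 6.282 = 6.6114 kbar

6.61 kbar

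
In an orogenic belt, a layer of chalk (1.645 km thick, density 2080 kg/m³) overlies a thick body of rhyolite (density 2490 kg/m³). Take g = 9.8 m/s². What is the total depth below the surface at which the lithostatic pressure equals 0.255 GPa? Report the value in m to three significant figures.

10700 m

Pressure at base of upper layers: 2080×9.8×1645 = 3.353×10^7 Pa = 0.03353 GPa
Remaining pressure to be supplied by rhyolite: 2.550×10^8 − 3.353×10^7 = 2.215×10^8 Pa
Additional depth in rhyolite = 2.215×10^8 Pa / (2490 kg/m³ × 9.8 m/s²) = 9075.8 m
Total depth = 1645 m + 9075.8 m = 10721 m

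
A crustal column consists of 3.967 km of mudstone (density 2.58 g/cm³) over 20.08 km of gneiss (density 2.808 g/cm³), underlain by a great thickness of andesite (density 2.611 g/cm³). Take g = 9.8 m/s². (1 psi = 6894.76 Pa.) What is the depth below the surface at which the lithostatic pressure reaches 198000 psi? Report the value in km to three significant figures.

Pressure at base of upper layers: 2580×9.8×3967 + 2808×9.8×20080 = 6.529×10^8 Pa = 94691 psi
Remaining pressure to be supplied by andesite: 1.365×10^9 − 6.529×10^8 = 7.123×10^8 Pa
Additional depth in andesite = 7.123×10^8 Pa / (2611 kg/m³ × 9.8 m/s²) = 27837 m
Total depth = 24047 m + 27837 m = 51884 m
= 51.884 km

51.9 km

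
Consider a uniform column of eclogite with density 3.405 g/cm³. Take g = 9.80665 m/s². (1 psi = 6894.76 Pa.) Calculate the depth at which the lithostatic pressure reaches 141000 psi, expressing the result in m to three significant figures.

h = P/(ρg) = 141000 psi / (3405 kg/m³ × 9.80665 m/s²) = 9.722×10^8 Pa / 33392 Pa/m = 29114 m

29100 m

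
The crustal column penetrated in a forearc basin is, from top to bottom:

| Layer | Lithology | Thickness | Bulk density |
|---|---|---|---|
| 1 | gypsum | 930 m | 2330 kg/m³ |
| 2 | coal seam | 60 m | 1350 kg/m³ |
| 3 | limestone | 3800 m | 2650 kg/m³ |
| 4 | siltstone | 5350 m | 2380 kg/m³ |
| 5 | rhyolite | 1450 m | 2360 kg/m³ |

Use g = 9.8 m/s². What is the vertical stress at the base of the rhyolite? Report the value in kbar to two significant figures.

2.8 kbar

gypsum: 2330 kg/m³ × 9.8 m/s² × 930 m = 2.124×10^7 Pa = 0.2124 kbar
coal seam: 1350 kg/m³ × 9.8 m/s² × 60 m = 7.938×10^5 Pa = 7.938×10^-3 kbar
limestone: 2650 kg/m³ × 9.8 m/s² × 3800 m = 9.869×10^7 Pa = 0.9869 kbar
siltstone: 2380 kg/m³ × 9.8 m/s² × 5350 m = 1.248×10^8 Pa = 1.248 kbar
rhyolite: 2360 kg/m³ × 9.8 m/s² × 1450 m = 3.354×10^7 Pa = 0.3354 kbar
Total = 0.2124 + 7.938×10^-3 + 0.9869 + 1.248 + 0.3354 = 2.7903 kbar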